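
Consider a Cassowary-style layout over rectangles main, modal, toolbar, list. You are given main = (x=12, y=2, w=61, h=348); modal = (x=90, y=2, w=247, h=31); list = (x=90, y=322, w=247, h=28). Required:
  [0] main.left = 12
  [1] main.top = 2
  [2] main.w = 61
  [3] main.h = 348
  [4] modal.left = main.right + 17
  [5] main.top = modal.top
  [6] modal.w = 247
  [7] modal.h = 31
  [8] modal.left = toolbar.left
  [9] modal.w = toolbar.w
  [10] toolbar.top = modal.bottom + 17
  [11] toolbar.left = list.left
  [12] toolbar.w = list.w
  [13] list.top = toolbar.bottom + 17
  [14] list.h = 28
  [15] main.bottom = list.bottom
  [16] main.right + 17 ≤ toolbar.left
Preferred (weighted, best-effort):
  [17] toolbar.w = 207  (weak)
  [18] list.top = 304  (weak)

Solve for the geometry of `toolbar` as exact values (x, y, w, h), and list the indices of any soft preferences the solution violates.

1. toolbar.x = 90  [modal.left = toolbar.left]
2. toolbar.w = 247  [modal.w = toolbar.w]
3. toolbar.y = 50  [toolbar.top = modal.bottom + 17]
4. toolbar.h = 255  [list.top = toolbar.bottom + 17]

toolbar = (x=90, y=50, w=247, h=255)
violated soft preferences: 17, 18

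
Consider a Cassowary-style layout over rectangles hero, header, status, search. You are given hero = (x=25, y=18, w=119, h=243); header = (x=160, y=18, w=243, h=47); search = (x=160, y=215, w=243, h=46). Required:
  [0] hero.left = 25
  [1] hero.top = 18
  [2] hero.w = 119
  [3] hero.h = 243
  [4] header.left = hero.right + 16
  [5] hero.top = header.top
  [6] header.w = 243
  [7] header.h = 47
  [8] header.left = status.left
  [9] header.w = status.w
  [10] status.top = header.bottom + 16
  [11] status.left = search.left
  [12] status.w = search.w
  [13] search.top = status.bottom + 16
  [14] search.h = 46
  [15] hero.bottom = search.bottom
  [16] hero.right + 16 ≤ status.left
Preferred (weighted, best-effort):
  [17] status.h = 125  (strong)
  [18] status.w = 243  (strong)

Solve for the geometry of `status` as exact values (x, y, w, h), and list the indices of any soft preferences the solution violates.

status = (x=160, y=81, w=243, h=118)
violated soft preferences: 17

1. status.x = 160  [header.left = status.left]
2. status.w = 243  [header.w = status.w]
3. status.y = 81  [status.top = header.bottom + 16]
4. status.h = 118  [search.top = status.bottom + 16]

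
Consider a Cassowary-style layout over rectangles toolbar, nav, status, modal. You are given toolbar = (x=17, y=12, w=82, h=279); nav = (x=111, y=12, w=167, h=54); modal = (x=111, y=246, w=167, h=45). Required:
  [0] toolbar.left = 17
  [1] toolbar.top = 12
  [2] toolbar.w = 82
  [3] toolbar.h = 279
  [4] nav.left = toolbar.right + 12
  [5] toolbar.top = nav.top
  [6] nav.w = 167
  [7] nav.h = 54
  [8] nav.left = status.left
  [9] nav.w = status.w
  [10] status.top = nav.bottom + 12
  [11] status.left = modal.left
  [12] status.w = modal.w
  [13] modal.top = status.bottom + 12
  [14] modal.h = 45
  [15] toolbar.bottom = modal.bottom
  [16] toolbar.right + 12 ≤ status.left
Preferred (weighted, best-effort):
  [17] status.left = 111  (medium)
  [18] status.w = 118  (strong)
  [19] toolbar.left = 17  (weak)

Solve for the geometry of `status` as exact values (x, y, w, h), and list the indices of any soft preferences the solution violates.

status = (x=111, y=78, w=167, h=156)
violated soft preferences: 18

1. status.x = 111  [nav.left = status.left]
2. status.w = 167  [nav.w = status.w]
3. status.y = 78  [status.top = nav.bottom + 12]
4. status.h = 156  [modal.top = status.bottom + 12]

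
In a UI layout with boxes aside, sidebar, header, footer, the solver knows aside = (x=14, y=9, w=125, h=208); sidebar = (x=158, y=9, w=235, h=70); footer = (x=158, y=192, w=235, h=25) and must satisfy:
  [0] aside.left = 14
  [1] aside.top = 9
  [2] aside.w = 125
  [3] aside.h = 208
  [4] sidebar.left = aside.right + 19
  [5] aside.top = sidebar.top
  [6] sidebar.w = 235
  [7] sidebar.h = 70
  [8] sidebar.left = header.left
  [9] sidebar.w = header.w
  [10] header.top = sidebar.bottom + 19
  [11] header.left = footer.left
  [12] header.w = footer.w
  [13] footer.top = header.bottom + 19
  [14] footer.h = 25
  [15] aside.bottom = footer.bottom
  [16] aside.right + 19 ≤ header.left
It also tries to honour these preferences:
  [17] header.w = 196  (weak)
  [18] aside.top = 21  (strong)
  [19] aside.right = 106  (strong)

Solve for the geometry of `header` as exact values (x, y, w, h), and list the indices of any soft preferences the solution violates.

header = (x=158, y=98, w=235, h=75)
violated soft preferences: 17, 18, 19

1. header.x = 158  [sidebar.left = header.left]
2. header.w = 235  [sidebar.w = header.w]
3. header.y = 98  [header.top = sidebar.bottom + 19]
4. header.h = 75  [footer.top = header.bottom + 19]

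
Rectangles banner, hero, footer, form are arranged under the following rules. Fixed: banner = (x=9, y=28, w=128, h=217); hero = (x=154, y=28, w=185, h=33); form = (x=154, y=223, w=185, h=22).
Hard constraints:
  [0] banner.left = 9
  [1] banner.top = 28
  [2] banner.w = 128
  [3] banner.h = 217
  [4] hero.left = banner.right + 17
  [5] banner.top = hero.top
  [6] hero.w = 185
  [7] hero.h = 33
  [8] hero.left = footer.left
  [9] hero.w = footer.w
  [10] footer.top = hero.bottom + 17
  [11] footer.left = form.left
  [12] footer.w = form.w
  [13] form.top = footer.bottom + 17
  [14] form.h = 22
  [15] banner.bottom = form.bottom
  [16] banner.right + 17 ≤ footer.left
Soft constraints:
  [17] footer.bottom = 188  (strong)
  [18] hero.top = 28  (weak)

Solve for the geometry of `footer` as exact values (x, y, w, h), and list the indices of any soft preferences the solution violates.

footer = (x=154, y=78, w=185, h=128)
violated soft preferences: 17

1. footer.x = 154  [hero.left = footer.left]
2. footer.w = 185  [hero.w = footer.w]
3. footer.y = 78  [footer.top = hero.bottom + 17]
4. footer.h = 128  [form.top = footer.bottom + 17]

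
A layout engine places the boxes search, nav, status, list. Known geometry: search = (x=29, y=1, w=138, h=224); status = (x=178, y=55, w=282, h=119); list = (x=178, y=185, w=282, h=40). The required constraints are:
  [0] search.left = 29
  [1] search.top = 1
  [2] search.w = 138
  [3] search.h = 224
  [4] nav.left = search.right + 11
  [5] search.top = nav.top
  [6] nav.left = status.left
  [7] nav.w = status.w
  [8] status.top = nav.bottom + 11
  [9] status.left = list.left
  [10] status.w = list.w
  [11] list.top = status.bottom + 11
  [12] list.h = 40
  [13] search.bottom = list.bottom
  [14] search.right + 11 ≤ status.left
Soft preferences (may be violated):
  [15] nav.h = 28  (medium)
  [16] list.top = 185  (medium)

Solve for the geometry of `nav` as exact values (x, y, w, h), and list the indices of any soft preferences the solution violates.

nav = (x=178, y=1, w=282, h=43)
violated soft preferences: 15

1. nav.x = 178  [nav.left = search.right + 11]
2. nav.y = 1  [search.top = nav.top]
3. nav.w = 282  [nav.w = status.w]
4. nav.h = 43  [status.top = nav.bottom + 11]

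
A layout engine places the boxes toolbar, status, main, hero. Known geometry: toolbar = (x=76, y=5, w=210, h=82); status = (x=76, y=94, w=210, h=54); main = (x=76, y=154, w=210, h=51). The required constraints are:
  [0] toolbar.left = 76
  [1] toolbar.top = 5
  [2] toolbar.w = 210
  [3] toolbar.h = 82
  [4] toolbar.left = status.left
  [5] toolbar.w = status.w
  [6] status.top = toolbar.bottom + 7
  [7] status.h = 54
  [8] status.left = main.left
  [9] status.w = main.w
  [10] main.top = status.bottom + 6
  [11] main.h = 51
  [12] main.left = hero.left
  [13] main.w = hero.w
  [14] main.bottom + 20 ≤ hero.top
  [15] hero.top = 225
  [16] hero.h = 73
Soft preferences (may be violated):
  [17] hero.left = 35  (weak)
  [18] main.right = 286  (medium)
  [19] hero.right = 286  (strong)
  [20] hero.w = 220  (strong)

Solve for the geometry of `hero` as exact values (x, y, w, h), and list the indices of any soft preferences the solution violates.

hero = (x=76, y=225, w=210, h=73)
violated soft preferences: 17, 20

1. hero.x = 76  [main.left = hero.left]
2. hero.w = 210  [main.w = hero.w]
3. hero.y = 225  [hero.top = 225]
4. hero.h = 73  [hero.h = 73]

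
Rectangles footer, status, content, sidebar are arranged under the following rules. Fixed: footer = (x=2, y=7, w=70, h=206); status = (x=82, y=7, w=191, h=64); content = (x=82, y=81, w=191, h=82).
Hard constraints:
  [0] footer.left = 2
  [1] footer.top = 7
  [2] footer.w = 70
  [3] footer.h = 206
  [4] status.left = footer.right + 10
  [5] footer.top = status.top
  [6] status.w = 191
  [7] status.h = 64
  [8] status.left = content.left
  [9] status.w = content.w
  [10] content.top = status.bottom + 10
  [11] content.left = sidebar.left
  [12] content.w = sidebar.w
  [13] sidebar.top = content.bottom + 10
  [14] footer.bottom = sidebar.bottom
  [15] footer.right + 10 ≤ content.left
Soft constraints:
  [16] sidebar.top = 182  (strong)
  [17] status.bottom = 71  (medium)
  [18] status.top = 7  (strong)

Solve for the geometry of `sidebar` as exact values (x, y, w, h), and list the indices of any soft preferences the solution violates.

sidebar = (x=82, y=173, w=191, h=40)
violated soft preferences: 16

1. sidebar.x = 82  [content.left = sidebar.left]
2. sidebar.w = 191  [content.w = sidebar.w]
3. sidebar.y = 173  [sidebar.top = content.bottom + 10]
4. sidebar.h = 40  [footer.bottom = sidebar.bottom]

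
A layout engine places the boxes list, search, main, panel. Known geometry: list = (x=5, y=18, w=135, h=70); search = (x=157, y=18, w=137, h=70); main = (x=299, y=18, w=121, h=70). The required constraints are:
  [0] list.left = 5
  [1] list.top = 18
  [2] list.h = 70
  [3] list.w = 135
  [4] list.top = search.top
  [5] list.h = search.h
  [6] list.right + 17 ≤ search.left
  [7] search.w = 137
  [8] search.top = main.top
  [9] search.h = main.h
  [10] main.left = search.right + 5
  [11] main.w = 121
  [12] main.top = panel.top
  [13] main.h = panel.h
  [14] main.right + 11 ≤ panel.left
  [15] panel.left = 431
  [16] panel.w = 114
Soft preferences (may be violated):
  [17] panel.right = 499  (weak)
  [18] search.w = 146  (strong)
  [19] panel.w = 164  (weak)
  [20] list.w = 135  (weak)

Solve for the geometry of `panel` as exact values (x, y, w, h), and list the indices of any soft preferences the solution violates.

1. panel.y = 18  [main.top = panel.top]
2. panel.h = 70  [main.h = panel.h]
3. panel.x = 431  [panel.left = 431]
4. panel.w = 114  [panel.w = 114]

panel = (x=431, y=18, w=114, h=70)
violated soft preferences: 17, 18, 19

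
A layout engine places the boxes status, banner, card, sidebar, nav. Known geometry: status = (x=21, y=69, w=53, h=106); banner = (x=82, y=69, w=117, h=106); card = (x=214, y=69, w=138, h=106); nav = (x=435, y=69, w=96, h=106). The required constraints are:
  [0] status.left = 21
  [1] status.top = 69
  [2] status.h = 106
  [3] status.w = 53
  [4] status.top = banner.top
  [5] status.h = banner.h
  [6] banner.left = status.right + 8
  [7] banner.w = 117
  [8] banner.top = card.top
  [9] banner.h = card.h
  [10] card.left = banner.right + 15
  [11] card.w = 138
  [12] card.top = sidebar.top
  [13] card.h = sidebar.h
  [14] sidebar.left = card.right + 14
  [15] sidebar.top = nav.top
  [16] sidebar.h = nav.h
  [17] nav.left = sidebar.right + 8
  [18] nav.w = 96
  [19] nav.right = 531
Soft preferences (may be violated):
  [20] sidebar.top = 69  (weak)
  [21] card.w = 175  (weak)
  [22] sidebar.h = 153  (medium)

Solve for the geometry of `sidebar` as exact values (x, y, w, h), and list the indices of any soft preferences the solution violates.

sidebar = (x=366, y=69, w=61, h=106)
violated soft preferences: 21, 22

1. sidebar.y = 69  [card.top = sidebar.top]
2. sidebar.h = 106  [card.h = sidebar.h]
3. sidebar.x = 366  [sidebar.left = card.right + 14]
4. sidebar.w = 61  [nav.left = sidebar.right + 8]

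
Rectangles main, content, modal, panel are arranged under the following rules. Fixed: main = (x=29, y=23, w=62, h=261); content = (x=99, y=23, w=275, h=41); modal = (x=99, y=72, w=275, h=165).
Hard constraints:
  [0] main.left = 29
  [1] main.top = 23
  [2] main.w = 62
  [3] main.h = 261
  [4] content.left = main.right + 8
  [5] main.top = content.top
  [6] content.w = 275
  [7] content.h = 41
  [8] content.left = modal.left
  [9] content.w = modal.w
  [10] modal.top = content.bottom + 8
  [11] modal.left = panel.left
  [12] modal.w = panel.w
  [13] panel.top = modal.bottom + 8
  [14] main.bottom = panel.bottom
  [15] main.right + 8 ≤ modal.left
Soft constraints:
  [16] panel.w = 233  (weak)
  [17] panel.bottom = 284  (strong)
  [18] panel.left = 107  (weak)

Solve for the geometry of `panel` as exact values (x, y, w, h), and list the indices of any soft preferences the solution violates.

1. panel.x = 99  [modal.left = panel.left]
2. panel.w = 275  [modal.w = panel.w]
3. panel.y = 245  [panel.top = modal.bottom + 8]
4. panel.h = 39  [main.bottom = panel.bottom]

panel = (x=99, y=245, w=275, h=39)
violated soft preferences: 16, 18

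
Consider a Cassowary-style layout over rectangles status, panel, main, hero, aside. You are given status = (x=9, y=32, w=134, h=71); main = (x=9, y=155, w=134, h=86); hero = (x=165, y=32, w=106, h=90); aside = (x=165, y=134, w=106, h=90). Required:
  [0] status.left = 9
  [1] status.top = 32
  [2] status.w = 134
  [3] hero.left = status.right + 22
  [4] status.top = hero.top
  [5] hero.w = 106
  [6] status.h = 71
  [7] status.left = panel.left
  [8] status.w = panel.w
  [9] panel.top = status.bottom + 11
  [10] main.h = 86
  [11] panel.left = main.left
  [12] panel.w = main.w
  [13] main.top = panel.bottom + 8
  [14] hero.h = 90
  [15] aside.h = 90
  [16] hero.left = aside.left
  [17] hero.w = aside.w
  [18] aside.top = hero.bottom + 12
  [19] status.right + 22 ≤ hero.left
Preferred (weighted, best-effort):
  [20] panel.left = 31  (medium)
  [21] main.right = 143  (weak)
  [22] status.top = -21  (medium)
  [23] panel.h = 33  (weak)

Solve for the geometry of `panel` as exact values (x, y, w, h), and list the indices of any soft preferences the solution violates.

panel = (x=9, y=114, w=134, h=33)
violated soft preferences: 20, 22

1. panel.x = 9  [status.left = panel.left]
2. panel.w = 134  [status.w = panel.w]
3. panel.y = 114  [panel.top = status.bottom + 11]
4. panel.h = 33  [main.top = panel.bottom + 8]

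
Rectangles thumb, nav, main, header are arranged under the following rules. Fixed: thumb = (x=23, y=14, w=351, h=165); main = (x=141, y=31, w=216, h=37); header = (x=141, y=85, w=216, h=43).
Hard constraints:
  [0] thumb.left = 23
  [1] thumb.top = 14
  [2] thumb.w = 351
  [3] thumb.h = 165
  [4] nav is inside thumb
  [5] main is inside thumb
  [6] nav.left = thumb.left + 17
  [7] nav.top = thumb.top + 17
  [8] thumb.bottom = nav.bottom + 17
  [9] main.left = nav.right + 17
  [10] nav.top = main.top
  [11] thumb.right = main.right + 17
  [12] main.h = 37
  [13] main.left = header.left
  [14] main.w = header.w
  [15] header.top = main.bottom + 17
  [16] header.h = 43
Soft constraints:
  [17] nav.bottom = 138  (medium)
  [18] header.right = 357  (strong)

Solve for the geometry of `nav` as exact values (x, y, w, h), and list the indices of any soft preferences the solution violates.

nav = (x=40, y=31, w=84, h=131)
violated soft preferences: 17

1. nav.x = 40  [nav.left = thumb.left + 17]
2. nav.y = 31  [nav.top = thumb.top + 17]
3. nav.h = 131  [thumb.bottom = nav.bottom + 17]
4. nav.w = 84  [main.left = nav.right + 17]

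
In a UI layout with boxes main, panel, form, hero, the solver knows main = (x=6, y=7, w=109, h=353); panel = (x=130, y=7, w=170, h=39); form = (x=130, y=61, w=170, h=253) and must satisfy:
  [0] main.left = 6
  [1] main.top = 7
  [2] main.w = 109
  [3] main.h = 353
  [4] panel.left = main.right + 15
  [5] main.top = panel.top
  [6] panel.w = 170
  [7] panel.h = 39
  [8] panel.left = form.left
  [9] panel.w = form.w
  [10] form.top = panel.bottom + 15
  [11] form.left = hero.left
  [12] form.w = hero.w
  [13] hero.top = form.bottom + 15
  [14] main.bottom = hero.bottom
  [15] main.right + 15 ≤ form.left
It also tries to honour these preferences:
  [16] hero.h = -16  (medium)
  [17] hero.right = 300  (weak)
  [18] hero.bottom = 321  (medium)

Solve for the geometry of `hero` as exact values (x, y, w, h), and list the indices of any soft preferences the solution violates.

1. hero.x = 130  [form.left = hero.left]
2. hero.w = 170  [form.w = hero.w]
3. hero.y = 329  [hero.top = form.bottom + 15]
4. hero.h = 31  [main.bottom = hero.bottom]

hero = (x=130, y=329, w=170, h=31)
violated soft preferences: 16, 18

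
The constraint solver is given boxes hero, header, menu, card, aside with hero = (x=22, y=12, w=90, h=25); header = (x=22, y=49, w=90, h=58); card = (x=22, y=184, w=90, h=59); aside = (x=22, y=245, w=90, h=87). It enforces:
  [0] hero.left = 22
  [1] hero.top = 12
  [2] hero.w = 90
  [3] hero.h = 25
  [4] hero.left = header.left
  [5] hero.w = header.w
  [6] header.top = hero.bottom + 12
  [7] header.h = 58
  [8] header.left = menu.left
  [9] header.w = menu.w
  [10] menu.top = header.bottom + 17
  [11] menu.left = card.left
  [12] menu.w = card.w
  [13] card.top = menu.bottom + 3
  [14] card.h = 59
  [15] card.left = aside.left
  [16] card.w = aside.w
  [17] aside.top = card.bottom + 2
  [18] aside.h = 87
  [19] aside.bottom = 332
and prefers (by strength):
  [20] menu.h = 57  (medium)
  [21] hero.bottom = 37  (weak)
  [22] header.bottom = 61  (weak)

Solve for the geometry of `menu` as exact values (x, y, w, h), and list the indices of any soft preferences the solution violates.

menu = (x=22, y=124, w=90, h=57)
violated soft preferences: 22

1. menu.x = 22  [header.left = menu.left]
2. menu.w = 90  [header.w = menu.w]
3. menu.y = 124  [menu.top = header.bottom + 17]
4. menu.h = 57  [card.top = menu.bottom + 3]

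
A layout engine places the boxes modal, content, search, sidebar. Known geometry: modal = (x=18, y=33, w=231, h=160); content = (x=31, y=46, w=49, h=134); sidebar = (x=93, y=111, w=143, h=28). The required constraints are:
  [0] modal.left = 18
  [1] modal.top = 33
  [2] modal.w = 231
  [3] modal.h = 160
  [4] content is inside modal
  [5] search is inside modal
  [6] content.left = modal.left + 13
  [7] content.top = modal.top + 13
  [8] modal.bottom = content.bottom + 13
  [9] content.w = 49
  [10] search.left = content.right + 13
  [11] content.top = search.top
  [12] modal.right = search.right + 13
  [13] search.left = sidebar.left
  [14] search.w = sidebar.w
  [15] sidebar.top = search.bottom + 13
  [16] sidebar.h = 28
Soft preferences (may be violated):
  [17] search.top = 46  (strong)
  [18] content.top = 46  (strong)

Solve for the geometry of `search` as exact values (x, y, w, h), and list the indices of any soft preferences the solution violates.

1. search.x = 93  [search.left = content.right + 13]
2. search.y = 46  [content.top = search.top]
3. search.w = 143  [modal.right = search.right + 13]
4. search.h = 52  [sidebar.top = search.bottom + 13]

search = (x=93, y=46, w=143, h=52)
violated soft preferences: none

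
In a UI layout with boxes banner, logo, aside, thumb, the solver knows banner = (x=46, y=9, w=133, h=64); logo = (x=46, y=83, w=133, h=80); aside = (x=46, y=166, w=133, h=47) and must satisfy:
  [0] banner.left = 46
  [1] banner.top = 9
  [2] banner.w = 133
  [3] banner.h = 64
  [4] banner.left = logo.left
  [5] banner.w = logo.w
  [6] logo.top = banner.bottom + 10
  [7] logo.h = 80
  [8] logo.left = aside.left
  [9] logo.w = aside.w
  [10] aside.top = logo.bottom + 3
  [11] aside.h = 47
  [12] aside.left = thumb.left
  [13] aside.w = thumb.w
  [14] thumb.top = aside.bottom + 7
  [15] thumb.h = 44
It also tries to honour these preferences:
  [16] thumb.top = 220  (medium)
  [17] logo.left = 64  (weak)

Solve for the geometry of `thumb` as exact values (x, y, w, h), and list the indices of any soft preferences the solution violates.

thumb = (x=46, y=220, w=133, h=44)
violated soft preferences: 17

1. thumb.x = 46  [aside.left = thumb.left]
2. thumb.w = 133  [aside.w = thumb.w]
3. thumb.y = 220  [thumb.top = aside.bottom + 7]
4. thumb.h = 44  [thumb.h = 44]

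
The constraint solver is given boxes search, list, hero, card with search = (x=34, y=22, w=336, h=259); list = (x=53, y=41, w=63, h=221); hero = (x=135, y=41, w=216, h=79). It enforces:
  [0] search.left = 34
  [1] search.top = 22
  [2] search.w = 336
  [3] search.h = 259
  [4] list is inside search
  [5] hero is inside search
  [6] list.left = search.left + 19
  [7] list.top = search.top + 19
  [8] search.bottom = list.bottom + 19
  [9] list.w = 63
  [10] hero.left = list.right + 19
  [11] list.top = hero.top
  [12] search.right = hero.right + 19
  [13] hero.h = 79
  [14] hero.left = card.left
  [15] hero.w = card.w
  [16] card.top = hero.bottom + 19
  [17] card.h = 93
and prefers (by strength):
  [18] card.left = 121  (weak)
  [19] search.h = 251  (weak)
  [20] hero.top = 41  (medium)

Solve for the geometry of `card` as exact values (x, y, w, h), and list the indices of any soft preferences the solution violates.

card = (x=135, y=139, w=216, h=93)
violated soft preferences: 18, 19

1. card.x = 135  [hero.left = card.left]
2. card.w = 216  [hero.w = card.w]
3. card.y = 139  [card.top = hero.bottom + 19]
4. card.h = 93  [card.h = 93]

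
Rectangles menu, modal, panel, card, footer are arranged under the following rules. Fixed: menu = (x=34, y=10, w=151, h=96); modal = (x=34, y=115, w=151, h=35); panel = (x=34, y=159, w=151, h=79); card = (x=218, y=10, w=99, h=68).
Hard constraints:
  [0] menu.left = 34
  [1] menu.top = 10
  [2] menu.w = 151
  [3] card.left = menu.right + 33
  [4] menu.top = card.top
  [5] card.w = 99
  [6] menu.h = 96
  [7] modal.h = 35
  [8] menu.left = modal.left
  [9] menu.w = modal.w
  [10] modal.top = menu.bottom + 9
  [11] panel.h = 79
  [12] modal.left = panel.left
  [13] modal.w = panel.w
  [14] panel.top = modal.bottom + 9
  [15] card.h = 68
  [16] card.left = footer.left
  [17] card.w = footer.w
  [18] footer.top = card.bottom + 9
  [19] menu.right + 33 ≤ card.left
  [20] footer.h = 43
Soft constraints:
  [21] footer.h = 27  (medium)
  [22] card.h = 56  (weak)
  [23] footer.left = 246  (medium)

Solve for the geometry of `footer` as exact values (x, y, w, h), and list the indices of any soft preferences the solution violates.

1. footer.x = 218  [card.left = footer.left]
2. footer.w = 99  [card.w = footer.w]
3. footer.y = 87  [footer.top = card.bottom + 9]
4. footer.h = 43  [footer.h = 43]

footer = (x=218, y=87, w=99, h=43)
violated soft preferences: 21, 22, 23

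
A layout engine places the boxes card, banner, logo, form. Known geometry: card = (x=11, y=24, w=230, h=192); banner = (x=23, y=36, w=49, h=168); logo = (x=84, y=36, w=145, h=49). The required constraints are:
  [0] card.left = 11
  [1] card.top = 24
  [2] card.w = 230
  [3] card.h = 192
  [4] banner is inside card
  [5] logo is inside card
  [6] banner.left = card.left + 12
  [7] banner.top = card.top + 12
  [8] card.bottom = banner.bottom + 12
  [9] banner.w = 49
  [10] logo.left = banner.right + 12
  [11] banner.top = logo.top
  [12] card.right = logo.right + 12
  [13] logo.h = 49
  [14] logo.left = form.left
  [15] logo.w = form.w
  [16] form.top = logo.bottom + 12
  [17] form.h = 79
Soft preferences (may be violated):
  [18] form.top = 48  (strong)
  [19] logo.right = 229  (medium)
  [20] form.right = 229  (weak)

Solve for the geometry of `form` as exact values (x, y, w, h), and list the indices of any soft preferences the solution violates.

1. form.x = 84  [logo.left = form.left]
2. form.w = 145  [logo.w = form.w]
3. form.y = 97  [form.top = logo.bottom + 12]
4. form.h = 79  [form.h = 79]

form = (x=84, y=97, w=145, h=79)
violated soft preferences: 18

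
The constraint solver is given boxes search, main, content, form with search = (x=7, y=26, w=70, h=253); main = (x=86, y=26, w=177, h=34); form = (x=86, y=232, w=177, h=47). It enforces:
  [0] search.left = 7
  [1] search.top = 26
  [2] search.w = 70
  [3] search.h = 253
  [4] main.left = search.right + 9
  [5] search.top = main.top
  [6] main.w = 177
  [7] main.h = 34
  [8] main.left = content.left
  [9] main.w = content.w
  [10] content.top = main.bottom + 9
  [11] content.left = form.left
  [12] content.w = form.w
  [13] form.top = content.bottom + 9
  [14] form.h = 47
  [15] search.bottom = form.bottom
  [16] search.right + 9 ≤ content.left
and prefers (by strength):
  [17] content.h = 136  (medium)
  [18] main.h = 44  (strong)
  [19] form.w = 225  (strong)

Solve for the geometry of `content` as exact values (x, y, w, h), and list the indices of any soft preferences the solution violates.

content = (x=86, y=69, w=177, h=154)
violated soft preferences: 17, 18, 19

1. content.x = 86  [main.left = content.left]
2. content.w = 177  [main.w = content.w]
3. content.y = 69  [content.top = main.bottom + 9]
4. content.h = 154  [form.top = content.bottom + 9]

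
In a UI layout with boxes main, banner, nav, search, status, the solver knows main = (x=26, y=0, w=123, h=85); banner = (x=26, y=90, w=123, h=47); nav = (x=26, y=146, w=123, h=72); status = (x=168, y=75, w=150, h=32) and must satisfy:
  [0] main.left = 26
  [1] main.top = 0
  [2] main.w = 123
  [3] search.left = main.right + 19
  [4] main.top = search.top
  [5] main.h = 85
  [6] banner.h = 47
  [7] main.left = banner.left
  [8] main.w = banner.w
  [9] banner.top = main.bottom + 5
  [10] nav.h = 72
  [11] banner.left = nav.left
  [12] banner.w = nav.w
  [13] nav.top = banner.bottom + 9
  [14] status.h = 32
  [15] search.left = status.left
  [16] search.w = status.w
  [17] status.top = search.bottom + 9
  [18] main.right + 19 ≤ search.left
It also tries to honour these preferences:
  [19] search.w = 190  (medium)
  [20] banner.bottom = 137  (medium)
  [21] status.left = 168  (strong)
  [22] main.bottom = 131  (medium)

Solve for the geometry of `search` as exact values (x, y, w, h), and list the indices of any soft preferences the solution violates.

search = (x=168, y=0, w=150, h=66)
violated soft preferences: 19, 22

1. search.x = 168  [search.left = main.right + 19]
2. search.y = 0  [main.top = search.top]
3. search.w = 150  [search.w = status.w]
4. search.h = 66  [status.top = search.bottom + 9]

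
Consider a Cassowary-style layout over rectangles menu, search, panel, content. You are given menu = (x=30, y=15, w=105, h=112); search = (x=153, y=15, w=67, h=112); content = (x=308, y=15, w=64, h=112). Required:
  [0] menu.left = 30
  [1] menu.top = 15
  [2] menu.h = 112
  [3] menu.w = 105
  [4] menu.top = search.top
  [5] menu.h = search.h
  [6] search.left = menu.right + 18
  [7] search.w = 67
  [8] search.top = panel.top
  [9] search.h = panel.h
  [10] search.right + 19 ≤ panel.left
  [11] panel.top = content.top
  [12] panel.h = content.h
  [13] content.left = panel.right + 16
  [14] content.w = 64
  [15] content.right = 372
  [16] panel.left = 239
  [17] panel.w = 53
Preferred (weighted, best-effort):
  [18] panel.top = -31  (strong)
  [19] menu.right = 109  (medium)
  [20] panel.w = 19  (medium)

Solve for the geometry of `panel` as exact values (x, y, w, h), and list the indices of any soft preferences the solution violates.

1. panel.y = 15  [search.top = panel.top]
2. panel.h = 112  [search.h = panel.h]
3. panel.x = 239  [panel.left = 239]
4. panel.w = 53  [panel.w = 53]

panel = (x=239, y=15, w=53, h=112)
violated soft preferences: 18, 19, 20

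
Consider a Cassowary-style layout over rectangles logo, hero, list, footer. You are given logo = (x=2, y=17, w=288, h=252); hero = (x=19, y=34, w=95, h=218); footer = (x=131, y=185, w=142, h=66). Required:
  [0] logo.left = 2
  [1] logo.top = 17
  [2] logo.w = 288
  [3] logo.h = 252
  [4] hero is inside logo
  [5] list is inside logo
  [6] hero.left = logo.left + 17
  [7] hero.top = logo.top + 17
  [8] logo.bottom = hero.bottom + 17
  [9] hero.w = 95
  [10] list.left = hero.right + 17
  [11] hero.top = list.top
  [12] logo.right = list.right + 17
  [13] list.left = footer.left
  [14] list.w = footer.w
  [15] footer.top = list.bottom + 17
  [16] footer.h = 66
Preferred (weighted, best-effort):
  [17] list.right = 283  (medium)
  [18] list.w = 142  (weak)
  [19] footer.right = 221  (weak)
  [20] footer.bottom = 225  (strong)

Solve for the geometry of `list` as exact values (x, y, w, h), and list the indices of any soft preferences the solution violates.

list = (x=131, y=34, w=142, h=134)
violated soft preferences: 17, 19, 20

1. list.x = 131  [list.left = hero.right + 17]
2. list.y = 34  [hero.top = list.top]
3. list.w = 142  [logo.right = list.right + 17]
4. list.h = 134  [footer.top = list.bottom + 17]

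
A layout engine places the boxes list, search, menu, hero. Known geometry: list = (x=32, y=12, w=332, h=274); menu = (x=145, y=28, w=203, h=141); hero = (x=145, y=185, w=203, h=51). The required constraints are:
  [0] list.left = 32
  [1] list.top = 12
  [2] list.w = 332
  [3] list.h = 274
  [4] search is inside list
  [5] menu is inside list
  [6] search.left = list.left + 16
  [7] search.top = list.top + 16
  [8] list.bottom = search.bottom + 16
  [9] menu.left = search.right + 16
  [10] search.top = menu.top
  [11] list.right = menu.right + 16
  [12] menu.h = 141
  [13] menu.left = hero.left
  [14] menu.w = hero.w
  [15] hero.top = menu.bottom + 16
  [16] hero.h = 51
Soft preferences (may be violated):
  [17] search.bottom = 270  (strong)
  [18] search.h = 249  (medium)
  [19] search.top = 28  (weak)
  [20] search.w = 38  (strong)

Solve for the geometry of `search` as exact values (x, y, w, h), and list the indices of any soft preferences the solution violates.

search = (x=48, y=28, w=81, h=242)
violated soft preferences: 18, 20

1. search.x = 48  [search.left = list.left + 16]
2. search.y = 28  [search.top = list.top + 16]
3. search.h = 242  [list.bottom = search.bottom + 16]
4. search.w = 81  [menu.left = search.right + 16]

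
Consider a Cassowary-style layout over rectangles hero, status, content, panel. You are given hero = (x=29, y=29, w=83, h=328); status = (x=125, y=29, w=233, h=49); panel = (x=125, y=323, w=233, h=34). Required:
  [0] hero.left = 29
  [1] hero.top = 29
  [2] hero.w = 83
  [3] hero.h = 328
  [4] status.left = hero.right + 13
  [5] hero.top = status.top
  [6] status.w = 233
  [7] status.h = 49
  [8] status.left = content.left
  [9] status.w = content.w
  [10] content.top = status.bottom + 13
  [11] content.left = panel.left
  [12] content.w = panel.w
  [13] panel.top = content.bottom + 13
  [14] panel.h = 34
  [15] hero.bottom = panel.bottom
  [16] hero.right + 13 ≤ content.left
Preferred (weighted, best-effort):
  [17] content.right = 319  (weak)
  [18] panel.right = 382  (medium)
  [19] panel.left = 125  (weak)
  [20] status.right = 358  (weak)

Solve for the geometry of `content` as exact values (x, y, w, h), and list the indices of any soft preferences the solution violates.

1. content.x = 125  [status.left = content.left]
2. content.w = 233  [status.w = content.w]
3. content.y = 91  [content.top = status.bottom + 13]
4. content.h = 219  [panel.top = content.bottom + 13]

content = (x=125, y=91, w=233, h=219)
violated soft preferences: 17, 18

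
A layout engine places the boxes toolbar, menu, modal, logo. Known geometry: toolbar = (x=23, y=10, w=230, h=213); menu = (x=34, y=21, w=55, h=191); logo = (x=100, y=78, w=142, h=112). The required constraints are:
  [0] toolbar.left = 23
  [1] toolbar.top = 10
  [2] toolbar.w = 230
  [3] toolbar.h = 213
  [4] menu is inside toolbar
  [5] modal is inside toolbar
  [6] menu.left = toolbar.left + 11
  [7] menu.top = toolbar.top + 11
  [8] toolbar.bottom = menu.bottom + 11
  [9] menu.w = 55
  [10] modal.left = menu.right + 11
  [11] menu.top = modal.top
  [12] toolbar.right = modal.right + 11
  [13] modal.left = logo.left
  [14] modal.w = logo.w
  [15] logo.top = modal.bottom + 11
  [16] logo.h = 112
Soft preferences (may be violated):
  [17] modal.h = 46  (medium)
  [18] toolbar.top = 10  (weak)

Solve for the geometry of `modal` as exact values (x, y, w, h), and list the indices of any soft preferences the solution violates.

modal = (x=100, y=21, w=142, h=46)
violated soft preferences: none

1. modal.x = 100  [modal.left = menu.right + 11]
2. modal.y = 21  [menu.top = modal.top]
3. modal.w = 142  [toolbar.right = modal.right + 11]
4. modal.h = 46  [logo.top = modal.bottom + 11]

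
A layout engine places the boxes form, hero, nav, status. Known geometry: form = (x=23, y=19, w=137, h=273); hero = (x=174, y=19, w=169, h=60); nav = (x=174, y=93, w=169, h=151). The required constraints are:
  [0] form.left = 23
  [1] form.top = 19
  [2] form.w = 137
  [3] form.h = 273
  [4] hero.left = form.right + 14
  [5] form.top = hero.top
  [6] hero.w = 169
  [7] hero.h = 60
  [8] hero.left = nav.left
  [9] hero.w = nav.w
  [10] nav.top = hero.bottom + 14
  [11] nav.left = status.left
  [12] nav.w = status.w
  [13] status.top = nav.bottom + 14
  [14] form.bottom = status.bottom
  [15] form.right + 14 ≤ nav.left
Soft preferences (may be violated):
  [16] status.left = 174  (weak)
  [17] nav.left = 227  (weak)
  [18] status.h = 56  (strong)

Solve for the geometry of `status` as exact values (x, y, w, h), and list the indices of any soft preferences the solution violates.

1. status.x = 174  [nav.left = status.left]
2. status.w = 169  [nav.w = status.w]
3. status.y = 258  [status.top = nav.bottom + 14]
4. status.h = 34  [form.bottom = status.bottom]

status = (x=174, y=258, w=169, h=34)
violated soft preferences: 17, 18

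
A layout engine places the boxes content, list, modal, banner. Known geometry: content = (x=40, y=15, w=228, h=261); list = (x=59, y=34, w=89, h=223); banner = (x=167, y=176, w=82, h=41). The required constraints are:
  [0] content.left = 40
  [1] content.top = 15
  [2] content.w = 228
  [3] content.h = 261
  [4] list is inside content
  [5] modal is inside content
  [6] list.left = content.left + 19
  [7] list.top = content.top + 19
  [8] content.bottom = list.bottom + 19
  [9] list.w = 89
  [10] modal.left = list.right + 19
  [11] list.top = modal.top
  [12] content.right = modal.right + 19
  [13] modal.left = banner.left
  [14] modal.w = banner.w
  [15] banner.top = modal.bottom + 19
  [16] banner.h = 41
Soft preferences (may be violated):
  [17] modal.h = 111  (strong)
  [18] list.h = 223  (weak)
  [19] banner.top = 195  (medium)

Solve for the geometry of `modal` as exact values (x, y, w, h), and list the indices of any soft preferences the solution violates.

modal = (x=167, y=34, w=82, h=123)
violated soft preferences: 17, 19

1. modal.x = 167  [modal.left = list.right + 19]
2. modal.y = 34  [list.top = modal.top]
3. modal.w = 82  [content.right = modal.right + 19]
4. modal.h = 123  [banner.top = modal.bottom + 19]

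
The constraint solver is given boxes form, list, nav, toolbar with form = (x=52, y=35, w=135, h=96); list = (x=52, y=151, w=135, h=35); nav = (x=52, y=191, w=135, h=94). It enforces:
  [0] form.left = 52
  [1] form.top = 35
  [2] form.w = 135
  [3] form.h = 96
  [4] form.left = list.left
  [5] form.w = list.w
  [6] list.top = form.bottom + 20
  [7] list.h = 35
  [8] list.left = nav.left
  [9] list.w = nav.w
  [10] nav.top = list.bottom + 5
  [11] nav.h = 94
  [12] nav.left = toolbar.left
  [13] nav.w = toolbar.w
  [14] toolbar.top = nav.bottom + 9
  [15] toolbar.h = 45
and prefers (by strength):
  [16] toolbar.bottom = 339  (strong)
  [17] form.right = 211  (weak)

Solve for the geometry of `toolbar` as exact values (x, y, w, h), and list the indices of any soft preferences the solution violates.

1. toolbar.x = 52  [nav.left = toolbar.left]
2. toolbar.w = 135  [nav.w = toolbar.w]
3. toolbar.y = 294  [toolbar.top = nav.bottom + 9]
4. toolbar.h = 45  [toolbar.h = 45]

toolbar = (x=52, y=294, w=135, h=45)
violated soft preferences: 17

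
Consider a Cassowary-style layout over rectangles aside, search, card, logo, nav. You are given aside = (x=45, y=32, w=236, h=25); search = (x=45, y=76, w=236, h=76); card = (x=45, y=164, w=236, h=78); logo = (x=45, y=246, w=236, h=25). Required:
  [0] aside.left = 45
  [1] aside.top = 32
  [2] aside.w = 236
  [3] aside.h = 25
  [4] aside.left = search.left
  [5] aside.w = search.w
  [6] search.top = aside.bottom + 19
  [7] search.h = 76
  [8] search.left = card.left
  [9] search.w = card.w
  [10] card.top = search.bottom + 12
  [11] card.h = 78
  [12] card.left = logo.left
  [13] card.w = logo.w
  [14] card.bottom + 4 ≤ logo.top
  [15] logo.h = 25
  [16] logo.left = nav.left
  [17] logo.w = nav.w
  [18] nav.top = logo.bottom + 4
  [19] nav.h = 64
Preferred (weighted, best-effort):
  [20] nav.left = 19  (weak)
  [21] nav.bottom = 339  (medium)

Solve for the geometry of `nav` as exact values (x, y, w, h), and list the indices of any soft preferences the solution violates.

1. nav.x = 45  [logo.left = nav.left]
2. nav.w = 236  [logo.w = nav.w]
3. nav.y = 275  [nav.top = logo.bottom + 4]
4. nav.h = 64  [nav.h = 64]

nav = (x=45, y=275, w=236, h=64)
violated soft preferences: 20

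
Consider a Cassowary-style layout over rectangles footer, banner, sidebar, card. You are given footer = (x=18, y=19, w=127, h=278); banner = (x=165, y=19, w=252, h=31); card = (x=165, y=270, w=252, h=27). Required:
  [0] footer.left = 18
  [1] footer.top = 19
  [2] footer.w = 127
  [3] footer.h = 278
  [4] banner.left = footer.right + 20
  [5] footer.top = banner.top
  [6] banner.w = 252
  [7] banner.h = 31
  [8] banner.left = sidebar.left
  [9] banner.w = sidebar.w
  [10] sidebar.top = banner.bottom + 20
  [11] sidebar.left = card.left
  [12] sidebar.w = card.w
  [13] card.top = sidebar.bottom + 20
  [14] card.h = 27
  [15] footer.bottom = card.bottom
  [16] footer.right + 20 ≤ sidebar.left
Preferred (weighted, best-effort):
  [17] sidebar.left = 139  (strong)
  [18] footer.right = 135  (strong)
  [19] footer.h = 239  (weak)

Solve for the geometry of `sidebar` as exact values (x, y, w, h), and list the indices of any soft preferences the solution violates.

sidebar = (x=165, y=70, w=252, h=180)
violated soft preferences: 17, 18, 19

1. sidebar.x = 165  [banner.left = sidebar.left]
2. sidebar.w = 252  [banner.w = sidebar.w]
3. sidebar.y = 70  [sidebar.top = banner.bottom + 20]
4. sidebar.h = 180  [card.top = sidebar.bottom + 20]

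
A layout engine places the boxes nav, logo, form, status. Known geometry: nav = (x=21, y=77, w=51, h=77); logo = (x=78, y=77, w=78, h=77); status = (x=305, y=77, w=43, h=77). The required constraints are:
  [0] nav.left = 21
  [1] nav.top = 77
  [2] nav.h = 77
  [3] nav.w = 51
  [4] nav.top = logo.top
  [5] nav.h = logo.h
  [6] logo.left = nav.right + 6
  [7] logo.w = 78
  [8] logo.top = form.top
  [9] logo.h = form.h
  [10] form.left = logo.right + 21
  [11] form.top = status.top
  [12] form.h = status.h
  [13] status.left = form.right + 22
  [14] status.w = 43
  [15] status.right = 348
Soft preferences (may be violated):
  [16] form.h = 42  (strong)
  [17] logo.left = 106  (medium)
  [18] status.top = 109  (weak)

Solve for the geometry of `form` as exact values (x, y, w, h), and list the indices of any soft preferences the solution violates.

form = (x=177, y=77, w=106, h=77)
violated soft preferences: 16, 17, 18

1. form.y = 77  [logo.top = form.top]
2. form.h = 77  [logo.h = form.h]
3. form.x = 177  [form.left = logo.right + 21]
4. form.w = 106  [status.left = form.right + 22]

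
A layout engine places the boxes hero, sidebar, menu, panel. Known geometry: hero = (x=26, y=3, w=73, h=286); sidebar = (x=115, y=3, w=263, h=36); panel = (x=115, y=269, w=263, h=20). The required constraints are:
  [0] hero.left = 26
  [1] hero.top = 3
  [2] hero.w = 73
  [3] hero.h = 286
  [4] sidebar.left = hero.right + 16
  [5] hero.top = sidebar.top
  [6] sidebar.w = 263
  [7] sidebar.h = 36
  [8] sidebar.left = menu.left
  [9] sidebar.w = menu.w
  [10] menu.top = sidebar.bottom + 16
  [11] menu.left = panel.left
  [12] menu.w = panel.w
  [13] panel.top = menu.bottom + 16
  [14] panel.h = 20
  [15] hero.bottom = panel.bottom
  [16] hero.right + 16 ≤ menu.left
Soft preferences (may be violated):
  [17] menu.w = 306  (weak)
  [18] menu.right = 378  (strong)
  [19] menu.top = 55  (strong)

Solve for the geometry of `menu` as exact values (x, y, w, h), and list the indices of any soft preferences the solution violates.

1. menu.x = 115  [sidebar.left = menu.left]
2. menu.w = 263  [sidebar.w = menu.w]
3. menu.y = 55  [menu.top = sidebar.bottom + 16]
4. menu.h = 198  [panel.top = menu.bottom + 16]

menu = (x=115, y=55, w=263, h=198)
violated soft preferences: 17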